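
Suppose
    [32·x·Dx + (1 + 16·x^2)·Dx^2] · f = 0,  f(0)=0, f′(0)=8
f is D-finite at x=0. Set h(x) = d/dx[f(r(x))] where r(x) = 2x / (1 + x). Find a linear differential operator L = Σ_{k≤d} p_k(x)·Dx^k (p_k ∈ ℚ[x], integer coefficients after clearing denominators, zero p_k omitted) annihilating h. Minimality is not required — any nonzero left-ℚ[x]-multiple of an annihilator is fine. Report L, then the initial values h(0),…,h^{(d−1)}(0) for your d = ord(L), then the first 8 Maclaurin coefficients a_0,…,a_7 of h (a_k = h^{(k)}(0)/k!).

L = (2 + 130·x) + (1 + 2·x + 65·x^2)·Dx  (order 1).
h: a_k = 16, -32, -976, 4032, 55376, -372832, -2853776, 29941632, …
ICs: h(0) = 16.

f: a_k = 0, 8, 0, -128/3, 0, 2048/5, 0, -32768/7, …
h₀=f(r): pull back L_f along r ⇒ L₀.
Differentiate: ansatz ord ≤ ord L₀ ⇒ L.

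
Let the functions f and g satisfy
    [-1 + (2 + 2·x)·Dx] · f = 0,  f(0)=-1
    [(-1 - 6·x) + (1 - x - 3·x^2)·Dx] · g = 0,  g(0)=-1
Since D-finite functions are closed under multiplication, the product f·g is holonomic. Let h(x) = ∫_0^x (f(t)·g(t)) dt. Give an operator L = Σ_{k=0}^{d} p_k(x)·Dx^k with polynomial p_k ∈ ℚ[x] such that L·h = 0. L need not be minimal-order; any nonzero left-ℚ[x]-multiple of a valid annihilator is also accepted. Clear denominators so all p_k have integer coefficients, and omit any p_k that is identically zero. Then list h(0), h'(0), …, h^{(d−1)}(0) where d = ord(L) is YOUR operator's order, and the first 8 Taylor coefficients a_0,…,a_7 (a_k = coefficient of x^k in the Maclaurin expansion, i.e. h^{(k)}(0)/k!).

L = (3 + 13·x + 9·x^2)·Dx + (-2 + 8·x^2 + 6·x^3)·Dx^2  (order 2).
h: a_k = 0, 1, 3/4, 35/24, 143/64, 2819/640, 12509/1536, 117671/7168, …
ICs: h(0) = 0, h′(0) = 1.

f: a_k = -1, -1/2, 1/8, -1/16, 5/128, -7/256, 21/1024, -33/2048, …
g: a_k = -1, -1, -4, -7, -19, -40, -97, -217, …
L₀ := L_f ⊗_s L_g (sym. prod.), ord ≤ 1.
Integrate: L := L₀·Dx.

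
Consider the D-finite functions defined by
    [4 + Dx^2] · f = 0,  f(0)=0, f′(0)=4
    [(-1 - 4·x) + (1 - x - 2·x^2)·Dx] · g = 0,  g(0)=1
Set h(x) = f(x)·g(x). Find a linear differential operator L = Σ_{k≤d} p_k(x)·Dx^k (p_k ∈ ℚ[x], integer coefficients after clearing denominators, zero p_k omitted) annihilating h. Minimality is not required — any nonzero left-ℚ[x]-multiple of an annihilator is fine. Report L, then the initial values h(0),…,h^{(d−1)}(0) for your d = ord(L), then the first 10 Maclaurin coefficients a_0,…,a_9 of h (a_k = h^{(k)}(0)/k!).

f: a_k = 0, 4, 0, -8/3, 0, 8/15, 0, -16/315, 0, 8/2835, …
g: a_k = 1, 1, 3, 5, 11, 21, 43, 85, 171, 341, …
L₀ := L_f ⊗_s L_g (sym. prod.), ord ≤ 2.
L = (4·x + 8·x^2) + (2 + 8·x)·Dx + (-1 + x + 2·x^2)·Dx^2  (order 2).
h: a_k = 0, 4, 4, 28/3, 52/3, 548/15, 356/5, 45428/315, 90284/315, 1630268/2835, …
ICs: h(0) = 0, h′(0) = 4.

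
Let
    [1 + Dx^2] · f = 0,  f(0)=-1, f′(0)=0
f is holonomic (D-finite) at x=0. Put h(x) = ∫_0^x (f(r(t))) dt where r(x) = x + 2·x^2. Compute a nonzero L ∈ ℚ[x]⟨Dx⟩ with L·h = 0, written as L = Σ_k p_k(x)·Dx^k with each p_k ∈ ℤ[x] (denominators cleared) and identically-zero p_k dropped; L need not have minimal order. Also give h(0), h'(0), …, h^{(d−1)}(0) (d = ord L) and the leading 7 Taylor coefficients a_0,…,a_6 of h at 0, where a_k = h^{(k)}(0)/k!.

f: a_k = -1, 0, 1/2, 0, -1/24, 0, 1/720, …
Change of var in L_f (x↦r) gives L₀.
Integrate: L := L₀·Dx.
L = (1 + 12·x + 48·x^2 + 64·x^3)·Dx - 4·Dx^2 + (1 + 4·x)·Dx^3  (order 3).
h: a_k = 0, -1, 0, 1/6, 1/2, 47/120, -1/18, …
ICs: h(0) = 0, h′(0) = -1, h′′(0) = 0.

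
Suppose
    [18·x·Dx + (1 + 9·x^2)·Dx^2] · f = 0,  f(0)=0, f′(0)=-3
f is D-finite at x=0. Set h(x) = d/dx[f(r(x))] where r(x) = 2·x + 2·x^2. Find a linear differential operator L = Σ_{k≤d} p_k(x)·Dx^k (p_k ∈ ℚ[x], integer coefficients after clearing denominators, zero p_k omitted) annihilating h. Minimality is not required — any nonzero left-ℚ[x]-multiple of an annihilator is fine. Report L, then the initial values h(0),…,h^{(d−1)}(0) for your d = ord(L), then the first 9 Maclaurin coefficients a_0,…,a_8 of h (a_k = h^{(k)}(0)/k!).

L = (-2 + 72·x + 288·x^2 + 432·x^3 + 216·x^4) + (1 + 2·x + 36·x^2 + 144·x^3 + 180·x^4 + 72·x^5)·Dx  (order 1).
h: a_k = -6, -12, 216, 864, -6696, -46224, 171072, 2115072, -2589408, …
ICs: h(0) = -6.

f: a_k = 0, -3, 0, 9, 0, -243/5, 0, 2187/7, 0, …
L₀ from L_f via x↦r, Dx↦r'^{-1}Dx.
Derive L from L₀ (diff closure).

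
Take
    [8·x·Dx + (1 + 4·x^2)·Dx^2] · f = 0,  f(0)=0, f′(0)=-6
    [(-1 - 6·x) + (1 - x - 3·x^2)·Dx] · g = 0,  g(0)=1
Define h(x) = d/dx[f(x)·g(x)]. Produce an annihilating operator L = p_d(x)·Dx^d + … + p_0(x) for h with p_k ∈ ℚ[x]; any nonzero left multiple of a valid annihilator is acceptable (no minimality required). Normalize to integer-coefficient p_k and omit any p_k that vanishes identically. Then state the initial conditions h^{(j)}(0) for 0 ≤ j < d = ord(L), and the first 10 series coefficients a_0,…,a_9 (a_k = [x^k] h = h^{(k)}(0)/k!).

L = (22 + 1032·x^2 + 1152·x^3 + 5184·x^4) + (13 + 86·x + 132·x^2 + 600·x^3 + 1152·x^4 + 3456·x^5)·Dx + (-3 - x - 35·x^2 + 44·x^3 + 16·x^4 + 192·x^5 + 432·x^6)·Dx^2  (order 2).
h: a_k = -6, -12, -48, -136, -506, -6096/5, -15818/5, -297232/35, -815232/35, -173180/3, …
ICs: h(0) = -6, h′(0) = -12.

f: a_k = 0, -6, 0, 8, 0, -96/5, 0, 384/7, 0, -512/3, …
g: a_k = 1, 1, 4, 7, 19, 40, 97, 217, 508, 1159, …
L₀ := L_f ⊗_s L_g (sym. prod.), ord ≤ 2.
h₀' ⇒ L via d/dx closure of L₀.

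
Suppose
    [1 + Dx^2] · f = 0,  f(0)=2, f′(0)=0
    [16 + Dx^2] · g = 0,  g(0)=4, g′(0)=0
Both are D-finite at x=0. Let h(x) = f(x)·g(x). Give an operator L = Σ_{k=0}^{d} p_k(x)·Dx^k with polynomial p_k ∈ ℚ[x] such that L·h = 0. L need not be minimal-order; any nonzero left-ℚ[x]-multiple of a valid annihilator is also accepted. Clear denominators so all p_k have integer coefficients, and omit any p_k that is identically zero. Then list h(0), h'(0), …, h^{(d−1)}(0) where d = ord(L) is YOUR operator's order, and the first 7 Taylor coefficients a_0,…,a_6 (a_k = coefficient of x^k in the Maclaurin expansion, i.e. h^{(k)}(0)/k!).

f: a_k = 2, 0, -1, 0, 1/12, 0, -1/360, …
g: a_k = 4, 0, -32, 0, 128/3, 0, -1024/45, …
L₀ := L_f ⊗_s L_g (sym. prod.), ord ≤ 4.
L = 225 + 34·Dx^2 + Dx^4  (order 4).
h: a_k = 8, 0, -68, 0, 353/3, 0, -8177/90, …
ICs: h(0) = 8, h′(0) = 0, h′′(0) = -136, h′′′(0) = 0.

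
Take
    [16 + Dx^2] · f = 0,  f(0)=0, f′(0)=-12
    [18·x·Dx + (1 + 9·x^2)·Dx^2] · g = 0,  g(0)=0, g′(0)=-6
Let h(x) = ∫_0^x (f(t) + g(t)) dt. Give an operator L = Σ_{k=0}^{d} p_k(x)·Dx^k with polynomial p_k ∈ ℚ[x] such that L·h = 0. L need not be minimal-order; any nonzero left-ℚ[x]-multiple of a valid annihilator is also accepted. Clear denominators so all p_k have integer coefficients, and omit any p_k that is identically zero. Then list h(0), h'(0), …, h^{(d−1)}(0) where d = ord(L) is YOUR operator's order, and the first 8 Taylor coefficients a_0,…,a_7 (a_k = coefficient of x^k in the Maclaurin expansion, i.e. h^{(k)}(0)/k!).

L = (-13248·x + 181440·x^3 + 186624·x^5)·Dx^2 + (-16 + 6048·x^2 + 66096·x^4 + 93312·x^6)·Dx^3 + (-828·x + 11340·x^3 + 11664·x^5)·Dx^4 + (-1 + 378·x^2 + 4131·x^4 + 5832·x^6)·Dx^5  (order 5).
h: a_k = 0, 0, -9, 0, 25/2, 0, -307/15, 0, …
ICs: h(0) = 0, h′(0) = 0, h′′(0) = -18, h′′′(0) = 0, h′′′′(0) = 300.

f: a_k = 0, -12, 0, 32, 0, -128/5, 0, 1024/105, …
g: a_k = 0, -6, 0, 18, 0, -486/5, 0, 4374/7, …
h₀=f+g: left-lcm gives L₀, ord ≤ 4.
h=∫h₀ ⇒ L = L₀·Dx.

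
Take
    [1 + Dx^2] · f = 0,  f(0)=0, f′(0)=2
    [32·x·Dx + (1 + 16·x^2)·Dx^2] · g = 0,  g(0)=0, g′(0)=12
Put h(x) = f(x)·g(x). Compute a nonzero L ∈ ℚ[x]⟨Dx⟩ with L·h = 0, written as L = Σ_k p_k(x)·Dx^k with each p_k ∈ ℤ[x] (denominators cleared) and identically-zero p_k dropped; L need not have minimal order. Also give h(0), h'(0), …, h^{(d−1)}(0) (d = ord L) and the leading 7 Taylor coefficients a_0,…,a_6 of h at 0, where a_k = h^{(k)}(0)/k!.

L = (1105 + 51776·x^2 + 22016·x^4 + 16384·x^6 + 65536·x^8) + (2112·x + 35840·x^3 + 49152·x^5 + 262144·x^7)·Dx + (1122 + 52352·x^2 + 27648·x^4 + 32768·x^6 + 131072·x^8)·Dx^2 + (2112·x + 35840·x^3 + 49152·x^5 + 262144·x^7)·Dx^3 + (17 + 576·x^2 + 5632·x^4 + 16384·x^6 + 65536·x^8)·Dx^4  (order 4).
h: a_k = 0, 0, 24, 0, -132, 0, 3751/3, …
ICs: h(0) = 0, h′(0) = 0, h′′(0) = 48, h′′′(0) = 0.

f: a_k = 0, 2, 0, -1/3, 0, 1/60, 0, …
g: a_k = 0, 12, 0, -64, 0, 3072/5, 0, …
h₀=f·g: eliminate ⇒ L₀, order ≤ 2·2.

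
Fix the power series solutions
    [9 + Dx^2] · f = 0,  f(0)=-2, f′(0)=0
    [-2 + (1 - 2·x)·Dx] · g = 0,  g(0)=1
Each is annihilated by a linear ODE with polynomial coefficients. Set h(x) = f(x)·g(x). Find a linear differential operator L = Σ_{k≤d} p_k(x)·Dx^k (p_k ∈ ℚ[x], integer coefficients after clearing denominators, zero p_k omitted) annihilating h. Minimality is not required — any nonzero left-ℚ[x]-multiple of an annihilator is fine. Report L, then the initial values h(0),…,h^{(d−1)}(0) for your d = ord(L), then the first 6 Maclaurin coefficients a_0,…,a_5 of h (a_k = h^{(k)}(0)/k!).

f: a_k = -2, 0, 9, 0, -27/4, 0, …
g: a_k = 1, 2, 4, 8, 16, 32, …
h₀=f·g: eliminate ⇒ L₀, order ≤ 2·1.
L = (-9 + 18·x) + 4·Dx + (-1 + 2·x)·Dx^2  (order 2).
h: a_k = -2, -4, 1, 2, -11/4, -11/2, …
ICs: h(0) = -2, h′(0) = -4.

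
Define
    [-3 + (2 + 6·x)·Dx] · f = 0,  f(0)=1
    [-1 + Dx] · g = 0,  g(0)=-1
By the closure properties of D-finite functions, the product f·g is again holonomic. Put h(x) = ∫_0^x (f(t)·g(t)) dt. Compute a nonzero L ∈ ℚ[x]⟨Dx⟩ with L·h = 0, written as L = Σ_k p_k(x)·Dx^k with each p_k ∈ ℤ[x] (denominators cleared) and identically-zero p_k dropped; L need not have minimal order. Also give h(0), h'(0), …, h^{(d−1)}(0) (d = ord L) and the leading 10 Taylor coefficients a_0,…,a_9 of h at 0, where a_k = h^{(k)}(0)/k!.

L = (-5 - 6·x)·Dx + (2 + 6·x)·Dx^2  (order 2).
h: a_k = 0, -1, -5/4, -7/24, -71/192, 671/1920, -16157/23040, 12691/9216, -14933039/5160960, 589833983/92897280, …
ICs: h(0) = 0, h′(0) = -1.

f: a_k = 1, 3/2, -9/8, 27/16, -405/128, 1701/256, -15309/1024, 72171/2048, -2814669/32768, 14073345/65536, …
g: a_k = -1, -1, -1/2, -1/6, -1/24, -1/120, -1/720, -1/5040, -1/40320, -1/362880, …
Product ⇒ symmetric product L₀, ord ≤ 1.
h=∫₀ˣh₀: take L = L₀·Dx.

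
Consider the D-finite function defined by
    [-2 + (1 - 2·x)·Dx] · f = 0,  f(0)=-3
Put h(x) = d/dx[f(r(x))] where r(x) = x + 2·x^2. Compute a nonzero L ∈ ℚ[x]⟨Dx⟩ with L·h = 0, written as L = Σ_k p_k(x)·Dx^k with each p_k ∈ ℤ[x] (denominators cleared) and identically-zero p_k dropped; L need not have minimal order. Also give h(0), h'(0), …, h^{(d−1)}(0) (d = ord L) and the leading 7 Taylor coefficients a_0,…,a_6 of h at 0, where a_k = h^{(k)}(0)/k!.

L = (8 + 24·x + 48·x^2) + (-1 - 2·x + 12·x^2 + 16·x^3)·Dx  (order 1).
h: a_k = -6, -48, -216, -960, -3840, -14976, -56448, …
ICs: h(0) = -6.

f: a_k = -3, -6, -12, -24, -48, -96, -192, …
Change of var in L_f (x↦r) gives L₀.
Derive L from L₀ (diff closure).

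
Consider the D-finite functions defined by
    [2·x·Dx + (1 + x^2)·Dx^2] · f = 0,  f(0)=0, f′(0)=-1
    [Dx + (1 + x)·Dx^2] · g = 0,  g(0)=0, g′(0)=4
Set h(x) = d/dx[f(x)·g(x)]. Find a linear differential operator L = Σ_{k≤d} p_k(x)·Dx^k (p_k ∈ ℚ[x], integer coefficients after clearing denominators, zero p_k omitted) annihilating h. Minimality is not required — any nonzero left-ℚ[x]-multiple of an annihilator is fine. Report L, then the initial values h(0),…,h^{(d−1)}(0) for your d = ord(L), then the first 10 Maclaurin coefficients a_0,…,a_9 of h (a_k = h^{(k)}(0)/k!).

L = (24 + 44·x + 80·x^2 + 156·x^3 + 120·x^4 + 52·x^5 + 4·x^7) + (18 + 124·x + 308·x^2 + 484·x^3 + 544·x^4 + 372·x^5 + 140·x^6 + 12·x^7 + 14·x^8)·Dx + (12 + 64·x + 192·x^2 + 312·x^3 + 360·x^4 + 312·x^5 + 192·x^6 + 72·x^7 + 12·x^8 + 8·x^9)·Dx^2 + (5 + 18·x + 37·x^2 + 56·x^3 + 66·x^4 + 60·x^5 + 42·x^6 + 24·x^7 + 9·x^8 + 2·x^9 + x^10)·Dx^3  (order 3).
h: a_k = 0, -8, 6, 0, 5/3, -104/15, 77/15, 0, 121/70, -2104/315, …
ICs: h(0) = 0, h′(0) = -8, h′′(0) = 12.

f: a_k = 0, -1, 0, 1/3, 0, -1/5, 0, 1/7, 0, -1/9, …
g: a_k = 0, 4, -2, 4/3, -1, 4/5, -2/3, 4/7, -1/2, 4/9, …
Product ⇒ symmetric product L₀, ord ≤ 4.
h₀' ⇒ L via d/dx closure of L₀.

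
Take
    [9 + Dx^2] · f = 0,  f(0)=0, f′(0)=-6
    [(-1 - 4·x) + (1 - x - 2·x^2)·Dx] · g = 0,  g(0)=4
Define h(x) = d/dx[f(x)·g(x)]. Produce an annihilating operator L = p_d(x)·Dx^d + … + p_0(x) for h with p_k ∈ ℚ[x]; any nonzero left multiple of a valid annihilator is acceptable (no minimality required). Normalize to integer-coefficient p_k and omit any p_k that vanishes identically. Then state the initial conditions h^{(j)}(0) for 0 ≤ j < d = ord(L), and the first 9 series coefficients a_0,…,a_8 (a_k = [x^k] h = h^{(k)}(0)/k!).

f: a_k = 0, -6, 0, 9, 0, -81/20, 0, 243/280, 0, …
g: a_k = 4, 4, 12, 20, 44, 84, 172, 340, 684, …
h₀=f·g: eliminate ⇒ L₀, order ≤ 2·1.
Differentiate: ansatz ord ≤ ord L₀ ⇒ L.
L = (-33 - 162·x - 243·x^2 + 324·x^3 + 324·x^4) + (-6 - 6·x + 108·x^2 + 144·x^3)·Dx + (5 - 14·x - 19·x^2 + 36·x^3 + 36·x^4)·Dx^2  (order 2).
h: a_k = -24, -48, -108, -336, -861, -10206/5, -47679/10, -381228/35, -13730067/560, …
ICs: h(0) = -24, h′(0) = -48.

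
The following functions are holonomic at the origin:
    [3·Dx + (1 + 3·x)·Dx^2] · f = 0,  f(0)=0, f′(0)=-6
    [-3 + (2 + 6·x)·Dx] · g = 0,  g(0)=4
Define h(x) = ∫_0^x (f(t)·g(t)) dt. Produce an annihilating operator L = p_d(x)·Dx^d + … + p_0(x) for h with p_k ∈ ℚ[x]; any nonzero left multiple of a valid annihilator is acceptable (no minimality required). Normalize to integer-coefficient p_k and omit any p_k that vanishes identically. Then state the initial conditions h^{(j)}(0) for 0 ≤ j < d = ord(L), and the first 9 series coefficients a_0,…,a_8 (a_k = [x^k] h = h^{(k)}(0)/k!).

L = 9·Dx + (4 + 24·x + 36·x^2)·Dx^3  (order 3).
h: a_k = 0, 0, -12, 0, 9/4, -27/5, 1917/160, -7533/280, 2218347/35840, …
ICs: h(0) = 0, h′(0) = 0, h′′(0) = -24.

f: a_k = 0, -6, 9, -18, 81/2, -486/5, 243, -4374/7, 6561/4, …
g: a_k = 4, 6, -9/2, 27/4, -405/32, 1701/64, -15309/256, 72171/512, -2814669/8192, …
h₀=f·g: eliminate ⇒ L₀, order ≤ 2·1.
h=∫h₀ ⇒ L = L₀·Dx.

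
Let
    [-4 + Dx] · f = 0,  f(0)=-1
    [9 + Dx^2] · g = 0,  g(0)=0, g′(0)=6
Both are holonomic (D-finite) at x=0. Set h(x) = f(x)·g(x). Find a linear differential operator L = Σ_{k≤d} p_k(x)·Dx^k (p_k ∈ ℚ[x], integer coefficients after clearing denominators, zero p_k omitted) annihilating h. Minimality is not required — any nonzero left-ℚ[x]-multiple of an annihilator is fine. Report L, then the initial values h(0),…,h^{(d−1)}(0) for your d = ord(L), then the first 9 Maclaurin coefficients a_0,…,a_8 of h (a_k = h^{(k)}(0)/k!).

L = 25 - 8·Dx + Dx^2  (order 2).
h: a_k = 0, -6, -24, -39, -28, 79/20, 143/5, 25481/840, 527/30, …
ICs: h(0) = 0, h′(0) = -6.

f: a_k = -1, -4, -8, -32/3, -32/3, -128/15, -256/45, -1024/315, -512/315, …
g: a_k = 0, 6, 0, -9, 0, 81/20, 0, -243/280, 0, …
Sym-product of L_f,L_g gives L₀ (≤ ord 2).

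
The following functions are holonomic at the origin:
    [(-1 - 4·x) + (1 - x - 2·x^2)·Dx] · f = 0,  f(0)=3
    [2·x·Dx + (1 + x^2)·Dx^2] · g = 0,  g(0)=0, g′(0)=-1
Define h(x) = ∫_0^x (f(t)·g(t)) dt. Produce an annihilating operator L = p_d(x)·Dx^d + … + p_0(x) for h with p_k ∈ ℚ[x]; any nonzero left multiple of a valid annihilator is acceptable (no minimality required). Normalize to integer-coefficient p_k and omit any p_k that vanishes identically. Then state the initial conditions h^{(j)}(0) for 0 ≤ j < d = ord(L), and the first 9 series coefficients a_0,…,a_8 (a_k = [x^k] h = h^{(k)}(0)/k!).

f: a_k = 3, 3, 9, 15, 33, 63, 129, 255, 513, …
g: a_k = 0, -1, 0, 1/3, 0, -1/5, 0, 1/7, 0, …
Sym-product of L_f,L_g gives L₀ (≤ ord 2).
h=∫h₀ ⇒ L = L₀·Dx.
L = (4 + 2·x + 12·x^2)·Dx + (2 + 6·x + 4·x^2 + 12·x^3)·Dx^2 + (-1 + x + x^2 + x^3 + 2·x^4)·Dx^3  (order 3).
h: a_k = 0, 0, -3/2, -1, -2, -14/5, -51/10, -293/35, -2089/140, …
ICs: h(0) = 0, h′(0) = 0, h′′(0) = -3.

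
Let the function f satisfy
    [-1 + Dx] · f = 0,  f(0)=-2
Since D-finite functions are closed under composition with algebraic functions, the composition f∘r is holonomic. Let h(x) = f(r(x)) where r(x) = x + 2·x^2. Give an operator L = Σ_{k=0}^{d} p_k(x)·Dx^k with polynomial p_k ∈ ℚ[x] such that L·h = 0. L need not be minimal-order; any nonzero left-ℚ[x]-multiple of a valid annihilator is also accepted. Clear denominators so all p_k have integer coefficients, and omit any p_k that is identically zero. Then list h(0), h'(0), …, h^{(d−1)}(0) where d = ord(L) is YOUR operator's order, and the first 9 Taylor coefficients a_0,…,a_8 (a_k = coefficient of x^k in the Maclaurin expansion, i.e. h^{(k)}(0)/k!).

L = (-1 - 4·x) + Dx  (order 1).
h: a_k = -2, -2, -5, -13/3, -73/12, -281/60, -1741/360, -1697/504, -57233/20160, …
ICs: h(0) = -2.

f: a_k = -2, -2, -1, -1/3, -1/12, -1/60, -1/360, -1/2520, -1/20160, …
Substitute x→r, Dx→(1/r')Dx; clear ⇒ L₀.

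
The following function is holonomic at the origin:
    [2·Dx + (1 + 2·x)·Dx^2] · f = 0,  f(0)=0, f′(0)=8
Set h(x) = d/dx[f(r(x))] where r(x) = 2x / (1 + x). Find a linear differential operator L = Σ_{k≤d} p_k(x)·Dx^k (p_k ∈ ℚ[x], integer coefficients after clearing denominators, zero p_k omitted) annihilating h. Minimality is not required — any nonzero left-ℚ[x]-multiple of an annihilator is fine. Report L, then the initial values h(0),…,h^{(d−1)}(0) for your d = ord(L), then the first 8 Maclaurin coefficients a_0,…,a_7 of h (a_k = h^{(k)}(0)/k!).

L = (6 + 10·x) + (1 + 6·x + 5·x^2)·Dx  (order 1).
h: a_k = 16, -96, 496, -2496, 12496, -62496, 312496, -1562496, …
ICs: h(0) = 16.

f: a_k = 0, 8, -8, 32/3, -16, 128/5, -128/3, 512/7, …
Substitute x→r, Dx→(1/r')Dx; clear ⇒ L₀.
h=h₀': d/dx-closure on L₀ ⇒ L.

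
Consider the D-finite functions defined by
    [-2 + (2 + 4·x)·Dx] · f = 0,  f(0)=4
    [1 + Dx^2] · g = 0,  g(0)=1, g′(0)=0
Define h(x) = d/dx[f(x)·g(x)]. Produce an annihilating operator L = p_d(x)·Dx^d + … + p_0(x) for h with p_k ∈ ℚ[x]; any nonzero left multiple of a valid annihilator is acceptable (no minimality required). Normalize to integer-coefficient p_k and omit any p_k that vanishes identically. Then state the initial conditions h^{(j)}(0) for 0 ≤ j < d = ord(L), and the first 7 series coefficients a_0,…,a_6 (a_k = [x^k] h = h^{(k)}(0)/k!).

f: a_k = 4, 4, -2, 2, -5/2, 7/2, -21/4, …
g: a_k = 1, 0, -1/2, 0, 1/24, 0, -1/720, …
h₀=f·g: eliminate ⇒ L₀, order ≤ 1·2.
h=h₀': d/dx-closure on L₀ ⇒ L.
L = (2 + 12·x + 16·x^2 + 8·x^3 + 4·x^4) + (1 - 6·x^2 - 4·x^3)·Dx + (1 + 5·x + 9·x^2 + 8·x^3 + 4·x^4)·Dx^2  (order 2).
h: a_k = 4, -8, 0, -16/3, 40/3, -368/15, 2072/45, …
ICs: h(0) = 4, h′(0) = -8.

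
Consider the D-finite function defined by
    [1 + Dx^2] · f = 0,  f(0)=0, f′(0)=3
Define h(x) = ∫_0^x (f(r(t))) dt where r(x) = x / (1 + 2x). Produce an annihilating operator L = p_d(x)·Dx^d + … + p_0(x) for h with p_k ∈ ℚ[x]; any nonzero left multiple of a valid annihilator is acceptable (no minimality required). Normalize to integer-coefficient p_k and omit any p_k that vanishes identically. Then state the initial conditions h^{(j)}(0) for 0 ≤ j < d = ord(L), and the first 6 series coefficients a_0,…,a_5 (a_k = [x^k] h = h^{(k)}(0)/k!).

L = Dx + (4 + 24·x + 48·x^2 + 32·x^3)·Dx^2 + (1 + 8·x + 24·x^2 + 32·x^3 + 16·x^4)·Dx^3  (order 3).
h: a_k = 0, 0, 3/2, -2, 23/8, -21/5, …
ICs: h(0) = 0, h′(0) = 0, h′′(0) = 3.

f: a_k = 0, 3, 0, -1/2, 0, 1/40, …
L₀ from L_f via x↦r, Dx↦r'^{-1}Dx.
∫: right-multiply L₀ by Dx.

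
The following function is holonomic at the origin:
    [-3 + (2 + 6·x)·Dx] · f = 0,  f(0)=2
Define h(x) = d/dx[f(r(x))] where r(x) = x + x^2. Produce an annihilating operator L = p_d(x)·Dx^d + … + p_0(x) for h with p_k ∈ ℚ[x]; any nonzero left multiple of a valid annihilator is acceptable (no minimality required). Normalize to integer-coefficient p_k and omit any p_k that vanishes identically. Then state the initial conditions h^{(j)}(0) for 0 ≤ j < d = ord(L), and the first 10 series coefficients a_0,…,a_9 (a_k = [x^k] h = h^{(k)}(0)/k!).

L = 1 + (-2 - 10·x - 18·x^2 - 12·x^3)·Dx  (order 1).
h: a_k = 3, 3/2, -27/8, 99/16, -1215/128, 2997/256, -9639/1024, -6237/2048, 1073817/32768, -5561055/65536, …
ICs: h(0) = 3.

f: a_k = 2, 3, -9/4, 27/8, -405/64, 1701/128, -15309/512, 72171/1024, -2814669/16384, 14073345/32768, …
Change of var in L_f (x↦r) gives L₀.
h=h₀': d/dx-closure on L₀ ⇒ L.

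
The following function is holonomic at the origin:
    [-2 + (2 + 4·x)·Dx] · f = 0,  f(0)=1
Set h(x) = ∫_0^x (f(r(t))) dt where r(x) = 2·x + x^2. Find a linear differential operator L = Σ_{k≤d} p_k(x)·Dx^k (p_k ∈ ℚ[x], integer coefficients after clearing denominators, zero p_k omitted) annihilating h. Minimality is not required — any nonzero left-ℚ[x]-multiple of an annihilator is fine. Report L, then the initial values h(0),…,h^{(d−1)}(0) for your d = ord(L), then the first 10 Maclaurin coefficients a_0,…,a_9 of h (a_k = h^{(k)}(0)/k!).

f: a_k = 1, 1, -1/2, 1/2, -5/8, 7/8, -21/16, 33/16, -429/128, 715/128, …
h₀=f(r): pull back L_f along r ⇒ L₀.
h=∫₀ˣh₀: take L = L₀·Dx.
L = (-2 - 2·x)·Dx + (1 + 4·x + 2·x^2)·Dx^2  (order 2).
h: a_k = 0, 1, 1, -1/3, 1/2, -9/10, 11/6, -57/14, 77/8, -1717/72, …
ICs: h(0) = 0, h′(0) = 1.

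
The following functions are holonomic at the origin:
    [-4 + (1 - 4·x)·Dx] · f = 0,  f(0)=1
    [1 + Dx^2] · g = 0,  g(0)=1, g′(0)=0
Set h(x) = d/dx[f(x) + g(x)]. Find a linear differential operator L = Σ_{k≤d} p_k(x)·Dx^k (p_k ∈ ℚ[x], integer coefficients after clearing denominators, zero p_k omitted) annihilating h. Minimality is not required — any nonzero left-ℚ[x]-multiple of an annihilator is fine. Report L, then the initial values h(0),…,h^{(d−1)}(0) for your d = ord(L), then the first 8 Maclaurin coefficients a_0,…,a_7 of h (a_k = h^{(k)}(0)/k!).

f: a_k = 1, 4, 16, 64, 256, 1024, 4096, 16384, …
g: a_k = 1, 0, -1/2, 0, 1/24, 0, -1/720, 0, …
L₀ := lclm(L_f,L_g); ord L₀ ≤ 1+2.
Differentiate: ansatz ord ≤ ord L₀ ⇒ L.
L = (1544 - 64·x + 128·x^2) + (-97 + 396·x - 48·x^2 + 64·x^3)·Dx + (1544 - 64·x + 128·x^2)·Dx^2 + (-97 + 396·x - 48·x^2 + 64·x^3)·Dx^3  (order 3).
h: a_k = 4, 31, 192, 6145/6, 5120, 2949119/120, 114688, 2642411521/5040, …
ICs: h(0) = 4, h′(0) = 31, h′′(0) = 384.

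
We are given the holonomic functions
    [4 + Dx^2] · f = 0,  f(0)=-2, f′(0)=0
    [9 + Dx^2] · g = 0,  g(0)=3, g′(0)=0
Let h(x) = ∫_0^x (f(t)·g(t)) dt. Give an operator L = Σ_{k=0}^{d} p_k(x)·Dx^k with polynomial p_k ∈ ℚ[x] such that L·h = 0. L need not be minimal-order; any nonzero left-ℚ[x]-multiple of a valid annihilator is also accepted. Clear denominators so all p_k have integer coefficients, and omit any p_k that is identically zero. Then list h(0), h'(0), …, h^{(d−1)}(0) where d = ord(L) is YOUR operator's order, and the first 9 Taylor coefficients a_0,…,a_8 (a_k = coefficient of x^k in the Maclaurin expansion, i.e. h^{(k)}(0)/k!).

L = 25·Dx + 26·Dx^3 + Dx^5  (order 5).
h: a_k = 0, -6, 0, 13, 0, -313/20, 0, 7813/840, 0, …
ICs: h(0) = 0, h′(0) = -6, h′′(0) = 0, h′′′(0) = 78, h′′′′(0) = 0.

f: a_k = -2, 0, 4, 0, -4/3, 0, 8/45, 0, -4/315, …
g: a_k = 3, 0, -27/2, 0, 81/8, 0, -243/80, 0, 2187/4480, …
h₀=f·g: eliminate ⇒ L₀, order ≤ 2·2.
h=∫₀ˣh₀: take L = L₀·Dx.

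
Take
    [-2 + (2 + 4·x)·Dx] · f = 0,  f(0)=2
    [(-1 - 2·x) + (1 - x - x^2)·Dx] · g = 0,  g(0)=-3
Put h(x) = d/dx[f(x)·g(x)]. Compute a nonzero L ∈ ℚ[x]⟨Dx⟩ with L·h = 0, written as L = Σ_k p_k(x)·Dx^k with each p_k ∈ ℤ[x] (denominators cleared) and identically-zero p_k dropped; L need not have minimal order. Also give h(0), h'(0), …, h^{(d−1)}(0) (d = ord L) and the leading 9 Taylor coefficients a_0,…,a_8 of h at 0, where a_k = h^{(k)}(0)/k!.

f: a_k = 2, 2, -1, 1, -5/4, 7/4, -21/8, 33/8, -429/64, …
g: a_k = -3, -3, -6, -9, -15, -24, -39, -63, -102, …
Product ⇒ symmetric product L₀, ord ≤ 1.
h=h₀': d/dx-closure on L₀ ⇒ L.
L = (5 + 30·x + 45·x^2 + 30·x^3 + 15·x^4) + (-2 - 5·x + 10·x^3 + 15·x^4 + 6·x^5)·Dx  (order 1).
h: a_k = -12, -30, -90, -165, -765/2, -2637/4, -5565/4, -18465/8, -149985/32, …
ICs: h(0) = -12.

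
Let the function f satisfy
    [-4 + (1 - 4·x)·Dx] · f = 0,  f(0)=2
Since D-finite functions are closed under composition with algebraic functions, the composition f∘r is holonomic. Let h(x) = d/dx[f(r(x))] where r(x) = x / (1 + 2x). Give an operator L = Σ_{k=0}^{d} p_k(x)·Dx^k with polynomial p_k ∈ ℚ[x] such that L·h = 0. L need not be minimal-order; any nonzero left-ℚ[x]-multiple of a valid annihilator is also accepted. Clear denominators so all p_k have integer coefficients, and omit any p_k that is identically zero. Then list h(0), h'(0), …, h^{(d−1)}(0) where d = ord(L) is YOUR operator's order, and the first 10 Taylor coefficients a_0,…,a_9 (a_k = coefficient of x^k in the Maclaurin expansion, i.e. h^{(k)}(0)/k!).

f: a_k = 2, 8, 32, 128, 512, 2048, 8192, 32768, 131072, 524288, …
h₀=f(r): pull back L_f along r ⇒ L₀.
Derive L from L₀ (diff closure).
L = 4 + (-1 + 2·x)·Dx  (order 1).
h: a_k = 8, 32, 96, 256, 640, 1536, 3584, 8192, 18432, 40960, …
ICs: h(0) = 8.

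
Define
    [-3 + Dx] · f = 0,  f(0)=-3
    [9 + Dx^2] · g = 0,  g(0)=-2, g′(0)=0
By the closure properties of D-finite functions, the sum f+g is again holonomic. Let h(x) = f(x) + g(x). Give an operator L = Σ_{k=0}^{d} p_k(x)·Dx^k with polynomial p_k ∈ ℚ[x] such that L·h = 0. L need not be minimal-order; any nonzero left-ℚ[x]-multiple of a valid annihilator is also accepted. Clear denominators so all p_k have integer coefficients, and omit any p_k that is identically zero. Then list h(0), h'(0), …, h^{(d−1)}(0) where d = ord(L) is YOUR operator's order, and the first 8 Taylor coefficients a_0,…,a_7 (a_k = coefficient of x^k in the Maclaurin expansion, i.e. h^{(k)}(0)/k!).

f: a_k = -3, -9, -27/2, -27/2, -81/8, -243/40, -243/80, -729/560, …
g: a_k = -2, 0, 9, 0, -27/4, 0, 81/40, 0, …
L₀ := lclm(L_f,L_g); ord L₀ ≤ 1+2.
L = -27 + 9·Dx - 3·Dx^2 + Dx^3  (order 3).
h: a_k = -5, -9, -9/2, -27/2, -135/8, -243/40, -81/80, -729/560, …
ICs: h(0) = -5, h′(0) = -9, h′′(0) = -9.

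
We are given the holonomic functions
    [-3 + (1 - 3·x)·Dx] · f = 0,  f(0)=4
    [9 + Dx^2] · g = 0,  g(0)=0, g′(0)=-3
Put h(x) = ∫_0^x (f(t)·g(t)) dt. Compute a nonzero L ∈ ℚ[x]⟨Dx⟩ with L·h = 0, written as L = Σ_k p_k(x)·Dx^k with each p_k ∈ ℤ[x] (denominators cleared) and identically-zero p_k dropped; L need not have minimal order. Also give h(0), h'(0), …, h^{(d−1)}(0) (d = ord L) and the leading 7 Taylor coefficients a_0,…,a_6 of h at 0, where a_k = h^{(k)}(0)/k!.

L = (-9 + 27·x)·Dx + 6·Dx^2 + (-1 + 3·x)·Dx^3  (order 3).
h: a_k = 0, 0, -6, -12, -45/2, -54, -2727/20, …
ICs: h(0) = 0, h′(0) = 0, h′′(0) = -12.

f: a_k = 4, 12, 36, 108, 324, 972, 2916, …
g: a_k = 0, -3, 0, 9/2, 0, -81/40, 0, …
Sym-product of L_f,L_g gives L₀ (≤ ord 2).
∫: right-multiply L₀ by Dx.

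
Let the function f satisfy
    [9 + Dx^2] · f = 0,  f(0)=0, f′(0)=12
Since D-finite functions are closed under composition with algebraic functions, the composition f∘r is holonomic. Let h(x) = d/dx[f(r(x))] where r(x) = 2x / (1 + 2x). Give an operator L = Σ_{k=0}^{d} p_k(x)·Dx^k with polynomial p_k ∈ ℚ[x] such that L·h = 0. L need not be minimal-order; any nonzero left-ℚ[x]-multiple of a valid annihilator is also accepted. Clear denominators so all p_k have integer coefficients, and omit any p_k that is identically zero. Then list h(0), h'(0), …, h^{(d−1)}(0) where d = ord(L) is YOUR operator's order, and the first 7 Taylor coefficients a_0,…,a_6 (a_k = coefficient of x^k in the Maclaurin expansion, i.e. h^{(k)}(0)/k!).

f: a_k = 0, 12, 0, -18, 0, 81/10, 0, …
f∘r: x↦r, Dx↦Dx/r' in L_f ⇒ L₀.
Differentiate: ansatz ord ≤ ord L₀ ⇒ L.
L = (60 + 96·x + 96·x^2) + (12 + 72·x + 144·x^2 + 96·x^3)·Dx + (1 + 8·x + 24·x^2 + 32·x^3 + 16·x^4)·Dx^2  (order 2).
h: a_k = 24, -96, -144, 2688, -14064, 48960, -619296/5, …
ICs: h(0) = 24, h′(0) = -96.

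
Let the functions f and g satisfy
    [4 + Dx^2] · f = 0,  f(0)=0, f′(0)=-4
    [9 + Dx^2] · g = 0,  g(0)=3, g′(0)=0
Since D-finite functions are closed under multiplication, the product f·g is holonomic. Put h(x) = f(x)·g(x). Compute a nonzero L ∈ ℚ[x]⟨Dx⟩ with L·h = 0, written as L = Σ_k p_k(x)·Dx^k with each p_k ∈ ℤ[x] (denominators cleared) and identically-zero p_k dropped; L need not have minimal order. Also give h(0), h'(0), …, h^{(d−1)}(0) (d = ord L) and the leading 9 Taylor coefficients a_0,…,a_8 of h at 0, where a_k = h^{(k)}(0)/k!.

L = 25 + 26·Dx^2 + Dx^4  (order 4).
h: a_k = 0, -12, 0, 62, 0, -781/10, 0, 19531/420, 0, …
ICs: h(0) = 0, h′(0) = -12, h′′(0) = 0, h′′′(0) = 372.

f: a_k = 0, -4, 0, 8/3, 0, -8/15, 0, 16/315, 0, …
g: a_k = 3, 0, -27/2, 0, 81/8, 0, -243/80, 0, 2187/4480, …
Sym-product of L_f,L_g gives L₀ (≤ ord 4).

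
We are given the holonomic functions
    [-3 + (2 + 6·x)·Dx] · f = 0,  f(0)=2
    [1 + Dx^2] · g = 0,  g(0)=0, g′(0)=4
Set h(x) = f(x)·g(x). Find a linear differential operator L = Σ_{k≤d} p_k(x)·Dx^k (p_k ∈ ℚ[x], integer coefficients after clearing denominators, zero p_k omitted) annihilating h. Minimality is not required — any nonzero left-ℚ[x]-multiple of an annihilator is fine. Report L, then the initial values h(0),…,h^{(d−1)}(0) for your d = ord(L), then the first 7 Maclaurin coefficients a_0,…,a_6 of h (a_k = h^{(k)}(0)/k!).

L = (31 + 24·x + 36·x^2) + (-12 - 36·x)·Dx + (4 + 24·x + 36·x^2)·Dx^2  (order 2).
h: a_k = 0, 8, 12, -31/3, 23/2, -5699/240, 8161/160, …
ICs: h(0) = 0, h′(0) = 8.

f: a_k = 2, 3, -9/4, 27/8, -405/64, 1701/128, -15309/512, …
g: a_k = 0, 4, 0, -2/3, 0, 1/30, 0, …
f·g: L₀ = L_f ⊗_s L_g, ord ≤ 1·2.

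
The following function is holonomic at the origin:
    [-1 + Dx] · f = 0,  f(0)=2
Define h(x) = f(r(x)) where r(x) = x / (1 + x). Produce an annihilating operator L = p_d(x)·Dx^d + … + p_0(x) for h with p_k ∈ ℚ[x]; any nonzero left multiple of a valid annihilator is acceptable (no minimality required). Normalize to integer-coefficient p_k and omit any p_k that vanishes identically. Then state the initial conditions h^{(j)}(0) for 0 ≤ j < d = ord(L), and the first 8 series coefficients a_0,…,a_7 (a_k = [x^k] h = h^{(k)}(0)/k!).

L = -1 + (1 + 2·x + x^2)·Dx  (order 1).
h: a_k = 2, 2, -1, 1/3, 1/12, -19/60, 151/360, -1091/2520, …
ICs: h(0) = 2.

f: a_k = 2, 2, 1, 1/3, 1/12, 1/60, 1/360, 1/2520, …
f∘r: x↦r, Dx↦Dx/r' in L_f ⇒ L₀.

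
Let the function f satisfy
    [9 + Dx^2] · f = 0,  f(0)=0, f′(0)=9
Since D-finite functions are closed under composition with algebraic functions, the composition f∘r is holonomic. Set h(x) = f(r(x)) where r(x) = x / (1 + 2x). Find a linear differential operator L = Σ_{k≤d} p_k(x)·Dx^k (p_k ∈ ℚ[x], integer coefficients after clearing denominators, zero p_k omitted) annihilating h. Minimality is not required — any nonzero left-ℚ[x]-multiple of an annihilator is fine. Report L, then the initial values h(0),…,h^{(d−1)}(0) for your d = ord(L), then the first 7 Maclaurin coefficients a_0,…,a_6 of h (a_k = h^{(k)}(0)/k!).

L = 9 + (4 + 24·x + 48·x^2 + 32·x^3)·Dx + (1 + 8·x + 24·x^2 + 32·x^3 + 16·x^4)·Dx^2  (order 2).
h: a_k = 0, 9, -18, 45/2, 9, -6957/40, 2925/4, …
ICs: h(0) = 0, h′(0) = 9.

f: a_k = 0, 9, 0, -27/2, 0, 243/40, 0, …
L₀ from L_f via x↦r, Dx↦r'^{-1}Dx.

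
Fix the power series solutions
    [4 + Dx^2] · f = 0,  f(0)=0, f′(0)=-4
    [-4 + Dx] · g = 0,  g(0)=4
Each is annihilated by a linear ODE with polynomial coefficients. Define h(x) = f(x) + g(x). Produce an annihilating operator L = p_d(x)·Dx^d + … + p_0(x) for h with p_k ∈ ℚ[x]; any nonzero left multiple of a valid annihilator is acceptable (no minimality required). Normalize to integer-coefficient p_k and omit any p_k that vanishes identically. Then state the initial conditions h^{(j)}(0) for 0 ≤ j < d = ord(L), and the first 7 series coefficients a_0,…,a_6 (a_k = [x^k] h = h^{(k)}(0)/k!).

f: a_k = 0, -4, 0, 8/3, 0, -8/15, 0, …
g: a_k = 4, 16, 32, 128/3, 128/3, 512/15, 1024/45, …
Sum ⇒ L₀ = lclm(L_f,L_g) in ℚ(x)⟨Dx⟩.
L = -16 + 4·Dx - 4·Dx^2 + Dx^3  (order 3).
h: a_k = 4, 12, 32, 136/3, 128/3, 168/5, 1024/45, …
ICs: h(0) = 4, h′(0) = 12, h′′(0) = 64.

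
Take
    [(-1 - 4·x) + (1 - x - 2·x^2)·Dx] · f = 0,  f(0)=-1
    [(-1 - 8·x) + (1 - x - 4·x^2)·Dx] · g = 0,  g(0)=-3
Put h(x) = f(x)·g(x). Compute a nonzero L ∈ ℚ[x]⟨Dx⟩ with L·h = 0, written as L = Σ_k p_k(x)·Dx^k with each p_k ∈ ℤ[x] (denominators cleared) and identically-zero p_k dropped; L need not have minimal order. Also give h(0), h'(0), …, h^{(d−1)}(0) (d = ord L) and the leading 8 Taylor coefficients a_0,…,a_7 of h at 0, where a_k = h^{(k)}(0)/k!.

f: a_k = -1, -1, -3, -5, -11, -21, -43, -85, …
g: a_k = -3, -3, -15, -27, -87, -195, -543, -1323, …
L₀ := L_f ⊗_s L_g (sym. prod.), ord ≤ 1.
L = (-2 - 10·x + 18·x^2 + 32·x^3) + (1 - 2·x - 5·x^2 + 6·x^3 + 8·x^4)·Dx  (order 1).
h: a_k = 3, 6, 27, 66, 207, 534, 1491, 3882, …
ICs: h(0) = 3.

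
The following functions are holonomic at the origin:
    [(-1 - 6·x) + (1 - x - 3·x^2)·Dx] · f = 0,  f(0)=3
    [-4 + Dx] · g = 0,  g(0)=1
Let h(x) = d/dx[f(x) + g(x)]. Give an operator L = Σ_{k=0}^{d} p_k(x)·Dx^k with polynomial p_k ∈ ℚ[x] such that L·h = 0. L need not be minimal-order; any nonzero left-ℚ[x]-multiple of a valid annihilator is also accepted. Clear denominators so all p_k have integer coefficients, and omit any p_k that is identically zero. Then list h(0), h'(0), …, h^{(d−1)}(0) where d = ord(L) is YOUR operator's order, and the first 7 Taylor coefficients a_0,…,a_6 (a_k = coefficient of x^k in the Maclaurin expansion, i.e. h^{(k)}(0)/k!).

L = (20 + 496·x + 552·x^2 + 2160·x^3 + 1296·x^4) + (-13 - 112·x - 298·x^2 - 516·x^3 + 360·x^4 + 432·x^5)·Dx + (2 - 3·x + 40·x^2 - 6·x^3 - 171·x^4 - 108·x^5)·Dx^2  (order 2).
h: a_k = 7, 40, 95, 812/3, 1928/3, 26702/15, 206089/45, …
ICs: h(0) = 7, h′(0) = 40.

f: a_k = 3, 3, 12, 21, 57, 120, 291, …
g: a_k = 1, 4, 8, 32/3, 32/3, 128/15, 256/45, …
L₀ := lclm(L_f,L_g); ord L₀ ≤ 1+1.
Derive L from L₀ (diff closure).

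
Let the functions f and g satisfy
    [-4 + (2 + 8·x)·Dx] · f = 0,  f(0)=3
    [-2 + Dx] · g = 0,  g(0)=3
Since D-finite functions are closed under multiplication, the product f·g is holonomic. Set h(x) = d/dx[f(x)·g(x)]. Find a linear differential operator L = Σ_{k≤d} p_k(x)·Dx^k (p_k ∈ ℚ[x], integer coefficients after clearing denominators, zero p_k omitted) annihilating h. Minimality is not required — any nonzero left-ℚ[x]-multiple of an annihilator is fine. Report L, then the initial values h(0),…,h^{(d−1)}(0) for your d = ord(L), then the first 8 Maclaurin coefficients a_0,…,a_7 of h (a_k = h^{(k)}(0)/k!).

L = (2 + 16·x + 16·x^2) + (-1 - 6·x - 8·x^2)·Dx  (order 1).
h: a_k = 36, 72, 144, -96, 672, -11712/5, 44416/5, -1175296/35, …
ICs: h(0) = 36.

f: a_k = 3, 6, -6, 12, -30, 84, -252, 792, …
g: a_k = 3, 6, 6, 4, 2, 4/5, 4/15, 8/105, …
Sym-product of L_f,L_g gives L₀ (≤ ord 1).
h₀' ⇒ L via d/dx closure of L₀.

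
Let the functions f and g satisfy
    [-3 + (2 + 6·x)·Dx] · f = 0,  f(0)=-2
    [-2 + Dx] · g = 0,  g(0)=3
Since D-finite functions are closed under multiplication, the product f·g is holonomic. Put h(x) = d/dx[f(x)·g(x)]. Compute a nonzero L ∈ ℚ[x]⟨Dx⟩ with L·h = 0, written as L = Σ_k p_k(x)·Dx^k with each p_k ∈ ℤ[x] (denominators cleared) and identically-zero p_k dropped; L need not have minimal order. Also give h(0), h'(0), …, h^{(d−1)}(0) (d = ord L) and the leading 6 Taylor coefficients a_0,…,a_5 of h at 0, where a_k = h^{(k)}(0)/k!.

f: a_k = -2, -3, 9/4, -27/8, 405/64, -1701/128, …
g: a_k = 3, 6, 6, 4, 2, 4/5, …
f·g: L₀ = L_f ⊗_s L_g, ord ≤ 1·1.
Derive L from L₀ (diff closure).
L = (31 + 168·x + 144·x^2) + (-14 - 66·x - 72·x^2)·Dx  (order 1).
h: a_k = -21, -93/2, -543/8, -241/16, -13279/128, 276497/1280, …
ICs: h(0) = -21.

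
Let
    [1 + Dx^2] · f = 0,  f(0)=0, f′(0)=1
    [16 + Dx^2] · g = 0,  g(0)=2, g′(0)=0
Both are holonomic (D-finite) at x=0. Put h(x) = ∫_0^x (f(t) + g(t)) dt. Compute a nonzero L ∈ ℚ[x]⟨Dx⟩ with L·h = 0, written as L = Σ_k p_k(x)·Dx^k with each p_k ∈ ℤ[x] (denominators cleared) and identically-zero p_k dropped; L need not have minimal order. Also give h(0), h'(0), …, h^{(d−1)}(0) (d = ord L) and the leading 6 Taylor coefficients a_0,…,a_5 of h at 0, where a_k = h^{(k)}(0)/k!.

L = 16·Dx + 17·Dx^3 + Dx^5  (order 5).
h: a_k = 0, 2, 1/2, -16/3, -1/24, 64/15, …
ICs: h(0) = 0, h′(0) = 2, h′′(0) = 1, h′′′(0) = -32, h′′′′(0) = -1.

f: a_k = 0, 1, 0, -1/6, 0, 1/120, …
g: a_k = 2, 0, -16, 0, 64/3, 0, …
L₀ := lclm(L_f,L_g); ord L₀ ≤ 2+2.
∫: right-multiply L₀ by Dx.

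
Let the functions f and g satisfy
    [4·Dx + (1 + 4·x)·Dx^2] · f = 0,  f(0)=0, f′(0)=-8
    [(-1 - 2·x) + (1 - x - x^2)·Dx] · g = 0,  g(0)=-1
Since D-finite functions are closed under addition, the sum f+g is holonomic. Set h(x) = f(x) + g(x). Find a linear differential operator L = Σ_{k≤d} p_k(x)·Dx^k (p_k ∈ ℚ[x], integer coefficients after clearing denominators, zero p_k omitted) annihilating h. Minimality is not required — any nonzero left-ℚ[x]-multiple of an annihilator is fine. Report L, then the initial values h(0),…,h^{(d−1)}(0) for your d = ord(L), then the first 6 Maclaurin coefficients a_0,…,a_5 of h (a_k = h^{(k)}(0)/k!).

L = (-100 - 272·x - 392·x^2 - 144·x^3 - 96·x^4)·Dx + (7 - 96·x - 434·x^2 - 540·x^3 - 304·x^4 - 160·x^5)·Dx^2 + (4 + 25·x + 28·x^2 - 46·x^3 - 73·x^4 - 76·x^5 - 32·x^6)·Dx^3  (order 3).
h: a_k = -1, -9, 14, -137/3, 123, -2088/5, …
ICs: h(0) = -1, h′(0) = -9, h′′(0) = 28.

f: a_k = 0, -8, 16, -128/3, 128, -2048/5, …
g: a_k = -1, -1, -2, -3, -5, -8, …
f+g: L₀ = lclm(L_f,L_g), ord ≤ 2+1.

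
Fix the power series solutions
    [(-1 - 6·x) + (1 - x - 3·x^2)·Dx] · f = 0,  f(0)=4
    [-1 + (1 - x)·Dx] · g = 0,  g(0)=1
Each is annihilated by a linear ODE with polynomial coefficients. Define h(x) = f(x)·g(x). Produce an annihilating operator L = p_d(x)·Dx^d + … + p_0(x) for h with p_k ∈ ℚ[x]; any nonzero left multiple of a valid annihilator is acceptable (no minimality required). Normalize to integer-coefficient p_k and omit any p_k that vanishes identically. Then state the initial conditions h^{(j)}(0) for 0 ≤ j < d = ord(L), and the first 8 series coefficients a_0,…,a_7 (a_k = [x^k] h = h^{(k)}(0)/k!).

L = (-2 - 4·x + 9·x^2) + (1 - 2·x - 2·x^2 + 3·x^3)·Dx  (order 1).
h: a_k = 4, 8, 24, 52, 128, 288, 676, 1544, …
ICs: h(0) = 4.

f: a_k = 4, 4, 16, 28, 76, 160, 388, 868, …
g: a_k = 1, 1, 1, 1, 1, 1, 1, 1, …
Product ⇒ symmetric product L₀, ord ≤ 1.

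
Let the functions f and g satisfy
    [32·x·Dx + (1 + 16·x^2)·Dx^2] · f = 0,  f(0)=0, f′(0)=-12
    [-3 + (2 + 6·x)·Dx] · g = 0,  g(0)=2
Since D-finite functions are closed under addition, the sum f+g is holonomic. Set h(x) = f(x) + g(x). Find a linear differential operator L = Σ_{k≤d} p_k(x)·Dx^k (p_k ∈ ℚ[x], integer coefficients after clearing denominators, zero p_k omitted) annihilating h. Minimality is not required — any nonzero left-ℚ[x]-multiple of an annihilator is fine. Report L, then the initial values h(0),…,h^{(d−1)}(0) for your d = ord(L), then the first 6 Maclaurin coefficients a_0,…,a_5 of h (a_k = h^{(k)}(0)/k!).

L = (-192 - 1440·x + 9216·x^2 + 13824·x^3)·Dx + (-155 - 768·x + 4128·x^2 + 36864·x^3 + 48384·x^4)·Dx^2 + (-6 + 110·x + 576·x^2 + 2624·x^3 + 10752·x^4 + 13824·x^5)·Dx^3  (order 3).
h: a_k = 2, -9, -9/4, 539/8, -405/64, -384711/640, …
ICs: h(0) = 2, h′(0) = -9, h′′(0) = -9/2.

f: a_k = 0, -12, 0, 64, 0, -3072/5, …
g: a_k = 2, 3, -9/4, 27/8, -405/64, 1701/128, …
Sum ⇒ L₀ = lclm(L_f,L_g) in ℚ(x)⟨Dx⟩.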